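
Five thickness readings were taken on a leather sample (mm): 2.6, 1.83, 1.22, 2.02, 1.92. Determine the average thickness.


1.92 mm


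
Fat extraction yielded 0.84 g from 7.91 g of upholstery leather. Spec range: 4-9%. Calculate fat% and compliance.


Fat% = 0.84 / 7.91 x 100 = 10.6%
Spec range: 4-9%
Compliant: No


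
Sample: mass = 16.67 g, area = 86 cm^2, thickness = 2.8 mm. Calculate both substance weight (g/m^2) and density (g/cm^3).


SW = 16.67 / 86 x 10000 = 1938.4 g/m^2
Volume = 86 x 2.8 / 10 = 24.08 cm^3
Density = 16.67 / 24.08 = 0.692 g/cm^3


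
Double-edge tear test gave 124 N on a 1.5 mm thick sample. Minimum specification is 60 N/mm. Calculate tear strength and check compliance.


Tear strength = 124 / 1.5 = 82.7 N/mm
Required minimum = 60 N/mm
Compliant: Yes


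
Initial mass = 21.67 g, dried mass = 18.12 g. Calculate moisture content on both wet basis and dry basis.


Wet basis = 16.4%
Dry basis = 19.6%


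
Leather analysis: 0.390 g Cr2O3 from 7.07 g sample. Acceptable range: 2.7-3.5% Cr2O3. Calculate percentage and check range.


Cr2O3 = 5.52%
Within range: No

Cr2O3% = 0.390 / 7.07 x 100 = 5.52%
Acceptable range: 2.7 to 3.5%
Within range: No


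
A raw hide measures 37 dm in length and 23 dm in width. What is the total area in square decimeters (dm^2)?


851 dm^2

Area = length x width
Area = 37 x 23 = 851 dm^2


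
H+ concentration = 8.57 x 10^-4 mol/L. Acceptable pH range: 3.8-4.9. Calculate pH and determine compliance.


pH = 3.07
Compliant: No


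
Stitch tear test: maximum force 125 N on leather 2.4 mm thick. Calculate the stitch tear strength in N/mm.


52.1 N/mm

Stitch tear strength = force / thickness
STS = 125 / 2.4 = 52.1 N/mm


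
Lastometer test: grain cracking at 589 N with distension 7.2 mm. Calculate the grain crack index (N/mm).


81.8 N/mm

Grain crack index = force / distension
Index = 589 / 7.2 = 81.8 N/mm


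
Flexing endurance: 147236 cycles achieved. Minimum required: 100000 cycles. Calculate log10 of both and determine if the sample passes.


Achieved: log10 = 5.17
Required: log10 = 5.00
Passes: Yes


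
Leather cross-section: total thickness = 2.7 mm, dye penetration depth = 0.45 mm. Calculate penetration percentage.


Penetration% = 0.45 / 2.7 x 100
Penetration = 16.7%


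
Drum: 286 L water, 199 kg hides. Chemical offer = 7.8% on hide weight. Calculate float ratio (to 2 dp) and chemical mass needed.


Float ratio = 286 / 199 = 1.44
Chemical = 199 x 7.8 / 100 = 15.522 kg


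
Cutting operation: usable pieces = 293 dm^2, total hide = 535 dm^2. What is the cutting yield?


Yield = usable / total x 100
Yield = 293 / 535 x 100 = 54.8%


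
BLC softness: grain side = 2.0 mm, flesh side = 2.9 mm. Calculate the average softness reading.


Average = (2.0 + 2.9) / 2
Average = 2.45 mm


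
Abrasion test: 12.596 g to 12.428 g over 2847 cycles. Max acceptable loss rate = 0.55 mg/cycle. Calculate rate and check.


Rate = 0.059 mg/cycle
Passes: Yes


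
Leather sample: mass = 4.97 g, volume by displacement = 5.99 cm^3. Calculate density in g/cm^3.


Density = mass / volume
Density = 4.97 / 5.99 = 0.830 g/cm^3


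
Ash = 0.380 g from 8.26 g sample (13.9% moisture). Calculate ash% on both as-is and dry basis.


As-is ash = 4.60%
Dry-basis ash = 5.34%

As-is ash% = 0.380 / 8.26 x 100 = 4.60%
Dry mass = 8.26 x (100 - 13.9) / 100 = 7.11186 g
Dry-basis ash% = 0.380 / 7.11186 x 100 = 5.34%


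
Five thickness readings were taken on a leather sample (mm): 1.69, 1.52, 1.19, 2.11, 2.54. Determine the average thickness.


Sum = 1.69 + 1.52 + 1.19 + 2.11 + 2.54 = 9.05
Average = 9.05 / 5 = 1.81 mm


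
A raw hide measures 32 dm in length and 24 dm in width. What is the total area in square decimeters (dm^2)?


Area = length x width
Area = 32 x 24 = 768 dm^2


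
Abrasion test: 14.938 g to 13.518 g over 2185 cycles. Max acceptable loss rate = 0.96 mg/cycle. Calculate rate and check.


Rate = 0.650 mg/cycle
Passes: Yes

Loss = 14.938 - 13.518 = 1.420 g
Rate = 1.420 g / 2185 cycles x 1000 = 0.650 mg/cycle
Max = 0.96 mg/cycle
Passes: Yes


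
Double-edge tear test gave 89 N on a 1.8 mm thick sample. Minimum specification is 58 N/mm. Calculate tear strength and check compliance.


Tear strength = 89 / 1.8 = 49.4 N/mm
Required minimum = 58 N/mm
Compliant: No


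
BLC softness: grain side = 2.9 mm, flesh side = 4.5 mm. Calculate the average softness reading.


3.70 mm

Average = (2.9 + 4.5) / 2
Average = 3.70 mm


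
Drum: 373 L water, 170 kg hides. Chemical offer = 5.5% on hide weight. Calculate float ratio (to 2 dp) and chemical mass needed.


Float ratio = 373 / 170 = 2.19
Chemical = 170 x 5.5 / 100 = 9.35 kg


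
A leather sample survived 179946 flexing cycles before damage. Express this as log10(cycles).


log10(179946) = 5.26


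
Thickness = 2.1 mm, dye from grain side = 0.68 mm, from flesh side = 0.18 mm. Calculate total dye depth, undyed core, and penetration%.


Total dyed = 0.86 mm
Undyed core = 1.24 mm
Penetration = 41.0%


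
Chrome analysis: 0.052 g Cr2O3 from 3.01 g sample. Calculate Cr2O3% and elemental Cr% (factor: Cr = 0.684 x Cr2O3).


Cr2O3 = 1.73%
Cr = 1.18%

Cr2O3% = 0.052 / 3.01 x 100 = 1.73%
Cr% = 1.73 x 0.684 = 1.18%


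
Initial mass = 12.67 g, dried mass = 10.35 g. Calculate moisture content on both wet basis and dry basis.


Wet basis = 18.3%
Dry basis = 22.4%


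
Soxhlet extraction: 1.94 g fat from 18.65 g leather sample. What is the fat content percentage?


10.4%


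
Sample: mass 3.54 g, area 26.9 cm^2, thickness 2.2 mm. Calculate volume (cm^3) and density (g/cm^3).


Volume = 5.918 cm^3
Density = 0.598 g/cm^3

Thickness in cm = 2.2 / 10 = 0.22 cm
Volume = 26.9 x 0.22 = 5.918 cm^3
Density = 3.54 / 5.918 = 0.598 g/cm^3


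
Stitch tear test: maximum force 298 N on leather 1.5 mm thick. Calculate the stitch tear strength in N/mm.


Stitch tear strength = force / thickness
STS = 298 / 1.5 = 198.7 N/mm


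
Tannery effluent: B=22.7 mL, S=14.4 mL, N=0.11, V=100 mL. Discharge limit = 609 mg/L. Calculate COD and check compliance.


COD = (22.7 - 14.4) x 0.11 x 8000 / 100 = 73.0 mg/L
Limit: 609 mg/L
Compliant: Yes


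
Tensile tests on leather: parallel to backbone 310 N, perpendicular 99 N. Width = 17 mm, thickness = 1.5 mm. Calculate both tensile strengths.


Parallel = 12.16 N/mm^2
Perpendicular = 3.88 N/mm^2

Area = 17 x 1.5 = 25.5 mm^2
TS (parallel) = 310 / 25.5 = 12.16 N/mm^2
TS (perpendicular) = 99 / 25.5 = 3.88 N/mm^2


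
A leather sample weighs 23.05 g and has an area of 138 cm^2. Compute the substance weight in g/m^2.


Substance weight = mass / area x 10000
SW = 23.05 / 138 x 10000
SW = 1670.3 g/m^2


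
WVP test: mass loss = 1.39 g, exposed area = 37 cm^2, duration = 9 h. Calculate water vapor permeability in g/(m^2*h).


WVP = mass_loss / (area x time) x 10000
WVP = 1.39 / (37 x 9) x 10000
WVP = 1.39 / 333 x 10000 = 41.74 g/(m^2*h)


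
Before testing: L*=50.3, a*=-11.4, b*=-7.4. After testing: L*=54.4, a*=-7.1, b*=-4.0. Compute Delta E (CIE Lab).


dL = 54.4 - 50.3 = 4.1
da = -7.1 - (-11.4) = 4.3
db = -4.0 - (-7.4) = 3.4
dE = sqrt((4.1)^2 + (4.3)^2 + (3.4)^2) = 6.85


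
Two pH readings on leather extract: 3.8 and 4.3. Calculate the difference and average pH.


Difference = |3.8 - 4.3| = 0.5
Average = (3.8 + 4.3) / 2 = 4.05


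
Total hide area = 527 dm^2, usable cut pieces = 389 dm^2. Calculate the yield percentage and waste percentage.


Yield = 73.8%
Waste = 26.2%

Yield = 389 / 527 x 100 = 73.8%
Waste = 527 - 389 = 138 dm^2
Waste% = 100 - 73.8 = 26.2%


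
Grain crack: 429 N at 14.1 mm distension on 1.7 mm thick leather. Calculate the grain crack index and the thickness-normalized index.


Crack index = 429 / 14.1 = 30.4 N/mm
Normalized = 30.4 / 1.7 = 17.9 N/mm per mm


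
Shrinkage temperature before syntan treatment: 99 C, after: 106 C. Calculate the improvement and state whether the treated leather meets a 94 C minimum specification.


Improvement = 106 - 99 = 7 C
Spec check: 106 C >= 94 C? Yes


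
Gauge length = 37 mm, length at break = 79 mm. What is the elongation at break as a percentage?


113.5%


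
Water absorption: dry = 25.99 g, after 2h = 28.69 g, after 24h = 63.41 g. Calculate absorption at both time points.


WA (2h) = (28.69 - 25.99) / 25.99 x 100 = 10.4%
WA (24h) = (63.41 - 25.99) / 25.99 x 100 = 144.0%


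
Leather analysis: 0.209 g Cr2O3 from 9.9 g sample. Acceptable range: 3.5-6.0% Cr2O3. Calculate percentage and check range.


Cr2O3 = 2.11%
Within range: No


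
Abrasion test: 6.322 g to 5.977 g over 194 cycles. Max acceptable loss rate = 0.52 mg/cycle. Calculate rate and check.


Rate = 1.778 mg/cycle
Passes: No

Loss = 6.322 - 5.977 = 0.345 g
Rate = 0.345 g / 194 cycles x 1000 = 1.778 mg/cycle
Max = 0.52 mg/cycle
Passes: No


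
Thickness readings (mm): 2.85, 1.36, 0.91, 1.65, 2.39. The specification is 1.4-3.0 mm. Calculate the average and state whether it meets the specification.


Sum = 9.16
Average = 9.16 / 5 = 1.83 mm
Specification range: 1.4 to 3.0 mm
Within spec: Yes


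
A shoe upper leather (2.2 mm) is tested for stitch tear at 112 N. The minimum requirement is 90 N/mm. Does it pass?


STS = 112 / 2.2 = 50.9 N/mm
Minimum required: 90 N/mm
Passes: No


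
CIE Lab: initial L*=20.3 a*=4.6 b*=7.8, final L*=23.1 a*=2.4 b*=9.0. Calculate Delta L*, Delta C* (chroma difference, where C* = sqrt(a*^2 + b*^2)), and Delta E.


Delta L* = 23.1 - 20.3 = 2.8
C1* = sqrt((4.6)^2 + (7.8)^2) = 9.055
C2* = sqrt((2.4)^2 + (9.0)^2) = 9.315
Delta C* = 9.315 - 9.055 = 0.26
Delta E = sqrt((2.8)^2 + (-2.2)^2 + (1.2)^2) = 3.76


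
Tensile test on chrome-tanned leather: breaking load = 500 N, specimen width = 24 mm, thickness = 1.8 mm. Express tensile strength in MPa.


Cross-section = 24 x 1.8 = 43.2 mm^2
TS = 500 / 43.2 = 11.57 MPa
(1 N/mm^2 = 1 MPa)


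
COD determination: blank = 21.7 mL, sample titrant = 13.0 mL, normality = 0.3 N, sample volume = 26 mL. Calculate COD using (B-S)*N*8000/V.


COD = (21.7 - 13.0) x 0.3 x 8000 / 26
COD = 8.7 x 0.3 x 8000 / 26
COD = 803.1 mg/L


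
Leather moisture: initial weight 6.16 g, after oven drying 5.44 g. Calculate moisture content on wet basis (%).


Moisture = 6.16 - 5.44 = 0.72 g
MC = 0.72 / 6.16 x 100 = 11.7%


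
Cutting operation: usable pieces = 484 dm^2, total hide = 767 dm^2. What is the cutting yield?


Yield = usable / total x 100
Yield = 484 / 767 x 100 = 63.1%


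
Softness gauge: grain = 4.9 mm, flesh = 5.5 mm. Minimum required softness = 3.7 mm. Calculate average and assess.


Average = (4.9 + 5.5) / 2 = 5.20 mm
Minimum = 3.7 mm
Meets requirement: Yes


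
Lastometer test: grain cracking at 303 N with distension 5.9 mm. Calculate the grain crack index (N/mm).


51.4 N/mm

Grain crack index = force / distension
Index = 303 / 5.9 = 51.4 N/mm


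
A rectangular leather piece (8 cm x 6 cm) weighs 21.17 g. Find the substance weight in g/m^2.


Area = 8 x 6 = 48 cm^2
SW = 21.17 / 48 x 10000 = 4410.4 g/m^2


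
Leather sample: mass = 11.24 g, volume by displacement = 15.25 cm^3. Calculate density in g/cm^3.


0.737 g/cm^3


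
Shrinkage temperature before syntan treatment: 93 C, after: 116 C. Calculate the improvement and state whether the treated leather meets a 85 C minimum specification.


Improvement = 23 C
Meets 85 C spec: Yes

Improvement = 116 - 93 = 23 C
Spec check: 116 C >= 85 C? Yes


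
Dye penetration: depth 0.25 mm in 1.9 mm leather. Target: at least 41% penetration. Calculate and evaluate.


Penetration = 13.2%
Meets target: No

Penetration = 0.25 / 1.9 x 100 = 13.2%
Target: 41%
Meets target: No


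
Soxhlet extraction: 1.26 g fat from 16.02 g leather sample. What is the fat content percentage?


Fat content = 1.26 / 16.02 x 100
Fat = 7.9%


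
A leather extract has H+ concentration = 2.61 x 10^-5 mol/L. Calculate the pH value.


pH = -log10[H+]
pH = -log10(2.61 x 10^-5) = 4.58


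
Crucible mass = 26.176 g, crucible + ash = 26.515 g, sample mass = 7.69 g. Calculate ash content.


Ash mass = 26.515 - 26.176 = 0.339 g
Ash% = 0.339 / 7.69 x 100 = 4.41%


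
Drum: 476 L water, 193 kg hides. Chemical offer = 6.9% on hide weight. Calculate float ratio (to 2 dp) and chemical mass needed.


Float ratio = 476 / 193 = 2.47
Chemical = 193 x 6.9 / 100 = 13.317 kg


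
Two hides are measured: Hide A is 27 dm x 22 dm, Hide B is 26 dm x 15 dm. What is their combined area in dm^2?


984 dm^2

Hide A area = 27 x 22 = 594 dm^2
Hide B area = 26 x 15 = 390 dm^2
Total = 594 + 390 = 984 dm^2


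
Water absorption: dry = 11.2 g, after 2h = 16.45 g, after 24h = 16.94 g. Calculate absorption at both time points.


2h absorption = 46.9%
24h absorption = 51.3%


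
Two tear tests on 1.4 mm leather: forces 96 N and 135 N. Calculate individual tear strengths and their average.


Tear 1 = 68.6 N/mm
Tear 2 = 96.4 N/mm
Average = 82.5 N/mm

Tear 1 = 96 / 1.4 = 68.6 N/mm
Tear 2 = 135 / 1.4 = 96.4 N/mm
Average = (68.6 + 96.4) / 2 = 82.5 N/mm


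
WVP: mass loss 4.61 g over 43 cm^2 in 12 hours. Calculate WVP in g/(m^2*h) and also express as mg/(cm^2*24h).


WVP = 4.61 / (43 x 12) x 10000 = 89.34 g/(m^2*h)
Mass loss in mg = 4.61 x 1000 = 4610 mg
Per cm^2 per 24h in mg: 4610 x 24 / (43 x 12) = 110640 / 516 = 214.42 mg/(cm^2*24h)


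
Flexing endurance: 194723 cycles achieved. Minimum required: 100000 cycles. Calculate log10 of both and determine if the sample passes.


Achieved: log10 = 5.29
Required: log10 = 5.00
Passes: Yes


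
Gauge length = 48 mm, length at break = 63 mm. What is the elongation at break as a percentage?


Extension = 63 - 48 = 15 mm
Elongation = 15 / 48 x 100 = 31.3%


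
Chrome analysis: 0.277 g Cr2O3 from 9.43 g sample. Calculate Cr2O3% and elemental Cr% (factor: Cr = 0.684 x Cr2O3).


Cr2O3 = 2.94%
Cr = 2.01%


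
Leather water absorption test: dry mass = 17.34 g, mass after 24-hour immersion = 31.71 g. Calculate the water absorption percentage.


Water absorbed = 31.71 - 17.34 = 14.37 g
WA% = 14.37 / 17.34 x 100 = 82.9%


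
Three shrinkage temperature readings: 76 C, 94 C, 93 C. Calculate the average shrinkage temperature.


87.7 C


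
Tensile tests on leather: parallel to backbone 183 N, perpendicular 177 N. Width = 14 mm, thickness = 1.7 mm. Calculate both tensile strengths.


Parallel = 7.69 N/mm^2
Perpendicular = 7.44 N/mm^2


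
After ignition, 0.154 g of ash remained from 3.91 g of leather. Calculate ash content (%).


3.94%


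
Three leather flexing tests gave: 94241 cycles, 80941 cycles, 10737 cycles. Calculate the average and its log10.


Average = (94241 + 80941 + 10737) / 3 = 61973 cycles
log10(61973) = 4.79


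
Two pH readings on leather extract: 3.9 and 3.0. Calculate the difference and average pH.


Difference = |3.9 - 3.0| = 0.9
Average = (3.9 + 3.0) / 2 = 3.45


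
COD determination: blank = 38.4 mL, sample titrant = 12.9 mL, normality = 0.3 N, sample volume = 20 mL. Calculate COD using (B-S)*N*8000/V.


COD = (38.4 - 12.9) x 0.3 x 8000 / 20
COD = 25.5 x 0.3 x 8000 / 20
COD = 3060.0 mg/L


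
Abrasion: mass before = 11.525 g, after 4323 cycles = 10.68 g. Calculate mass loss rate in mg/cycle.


0.195 mg/cycle

Mass loss = 11.525 - 10.68 = 0.845 g
Rate = 0.845 / 4323 x 1000 = 0.195 mg/cycle


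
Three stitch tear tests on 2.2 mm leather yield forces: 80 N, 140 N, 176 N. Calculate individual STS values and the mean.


STS1 = 80 / 2.2 = 36.4 N/mm
STS2 = 140 / 2.2 = 63.6 N/mm
STS3 = 176 / 2.2 = 80.0 N/mm
Mean = (36.4 + 63.6 + 80.0) / 3 = 60.0 N/mm


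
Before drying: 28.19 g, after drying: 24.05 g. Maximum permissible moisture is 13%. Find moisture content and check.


MC = (28.19 - 24.05) / 28.19 x 100 = 14.7%
Maximum: 13%
Acceptable: No


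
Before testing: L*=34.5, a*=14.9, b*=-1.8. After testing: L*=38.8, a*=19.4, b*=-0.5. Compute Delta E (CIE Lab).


Delta E = 6.36


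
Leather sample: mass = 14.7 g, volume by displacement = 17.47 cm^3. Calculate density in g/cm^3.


Density = mass / volume
Density = 14.7 / 17.47 = 0.841 g/cm^3


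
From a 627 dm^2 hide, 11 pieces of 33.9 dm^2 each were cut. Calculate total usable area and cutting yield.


Total usable = 11 x 33.9 = 372.9 dm^2
Yield = 372.9 / 627 x 100 = 59.5%


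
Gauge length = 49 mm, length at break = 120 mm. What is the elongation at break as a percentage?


144.9%

Extension = 120 - 49 = 71 mm
Elongation = 71 / 49 x 100 = 144.9%


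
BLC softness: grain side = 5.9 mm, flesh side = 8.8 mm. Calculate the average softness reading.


Average = (5.9 + 8.8) / 2
Average = 7.35 mm


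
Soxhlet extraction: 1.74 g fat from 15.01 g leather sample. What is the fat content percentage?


Fat content = 1.74 / 15.01 x 100
Fat = 11.6%


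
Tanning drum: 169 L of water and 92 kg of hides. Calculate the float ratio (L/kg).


1.8

Float ratio = water / hide weight
Ratio = 169 / 92 = 1.8


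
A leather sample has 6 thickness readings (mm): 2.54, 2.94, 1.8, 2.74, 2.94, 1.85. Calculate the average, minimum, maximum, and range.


Average = 2.47 mm
Min = 1.8 mm
Max = 2.94 mm
Range = 1.14 mm

Sum = 14.81
Average = 14.81 / 6 = 2.47 mm
Minimum = 1.8 mm
Maximum = 2.94 mm
Range = 2.94 - 1.8 = 1.14 mm


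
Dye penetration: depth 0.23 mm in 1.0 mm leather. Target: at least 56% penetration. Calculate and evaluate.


Penetration = 23.0%
Meets target: No


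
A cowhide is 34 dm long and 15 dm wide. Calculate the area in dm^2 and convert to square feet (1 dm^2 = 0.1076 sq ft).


Area = 34 x 15 = 510 dm^2
Conversion: 510 x 0.1076 = 54.88 sq ft


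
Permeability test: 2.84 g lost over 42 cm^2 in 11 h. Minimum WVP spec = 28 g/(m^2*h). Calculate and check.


WVP = 2.84 / (42 x 11) x 10000 = 61.47 g/(m^2*h)
Minimum: 28 g/(m^2*h)
Meets spec: Yes


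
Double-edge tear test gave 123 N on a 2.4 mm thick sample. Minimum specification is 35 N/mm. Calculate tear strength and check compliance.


Tear strength = 123 / 2.4 = 51.3 N/mm
Required minimum = 35 N/mm
Compliant: Yes


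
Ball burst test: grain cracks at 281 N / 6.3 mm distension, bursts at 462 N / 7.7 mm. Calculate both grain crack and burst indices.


Crack index = 281 / 6.3 = 44.6 N/mm
Burst index = 462 / 7.7 = 60.0 N/mm


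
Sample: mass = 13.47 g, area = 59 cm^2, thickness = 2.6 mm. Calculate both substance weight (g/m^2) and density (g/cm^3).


SW = 13.47 / 59 x 10000 = 2283.1 g/m^2
Volume = 59 x 2.6 / 10 = 15.34 cm^3
Density = 13.47 / 15.34 = 0.878 g/cm^3


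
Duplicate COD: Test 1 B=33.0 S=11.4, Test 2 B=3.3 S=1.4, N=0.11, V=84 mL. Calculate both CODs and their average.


COD1 = (33.0 - 11.4) x 0.11 x 8000 / 84 = 226.3 mg/L
COD2 = (3.3 - 1.4) x 0.11 x 8000 / 84 = 19.9 mg/L
Average = (226.3 + 19.9) / 2 = 123.1 mg/L


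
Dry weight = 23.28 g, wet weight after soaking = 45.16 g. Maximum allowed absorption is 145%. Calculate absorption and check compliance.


Absorption = 94.0%
Compliant: Yes

WA = (45.16 - 23.28) / 23.28 x 100 = 94.0%
Maximum allowed: 145%
Compliant: Yes


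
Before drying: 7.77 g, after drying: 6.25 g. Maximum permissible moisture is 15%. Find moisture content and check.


MC = (7.77 - 6.25) / 7.77 x 100 = 19.6%
Maximum: 15%
Acceptable: No


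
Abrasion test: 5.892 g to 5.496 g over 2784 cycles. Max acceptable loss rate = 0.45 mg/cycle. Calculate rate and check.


Rate = 0.142 mg/cycle
Passes: Yes

Loss = 5.892 - 5.496 = 0.396 g
Rate = 0.396 g / 2784 cycles x 1000 = 0.142 mg/cycle
Max = 0.45 mg/cycle
Passes: Yes


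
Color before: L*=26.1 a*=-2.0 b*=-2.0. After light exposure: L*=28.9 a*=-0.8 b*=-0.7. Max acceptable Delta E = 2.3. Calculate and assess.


dL = 2.8, da = 1.2, db = 1.3
dE = sqrt((2.8)^2 + (1.2)^2 + (1.3)^2) = 3.31
Max = 2.3
Passes: No


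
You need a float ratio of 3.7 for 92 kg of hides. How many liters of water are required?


Water = hide weight x target ratio
Water = 92 x 3.7 = 340.4 L


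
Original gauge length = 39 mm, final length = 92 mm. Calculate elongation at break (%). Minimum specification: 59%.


Elongation = 135.9%
Meets spec: Yes

Extension = 92 - 39 = 53 mm
Elongation = 53 / 39 x 100 = 135.9%
Minimum required: 59%
Meets specification: Yes


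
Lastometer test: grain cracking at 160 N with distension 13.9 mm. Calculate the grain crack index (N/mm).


11.5 N/mm

Grain crack index = force / distension
Index = 160 / 13.9 = 11.5 N/mm


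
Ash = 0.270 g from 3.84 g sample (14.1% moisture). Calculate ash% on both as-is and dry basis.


As-is ash% = 0.270 / 3.84 x 100 = 7.03%
Dry mass = 3.84 x (100 - 14.1) / 100 = 3.29856 g
Dry-basis ash% = 0.270 / 3.29856 x 100 = 8.19%


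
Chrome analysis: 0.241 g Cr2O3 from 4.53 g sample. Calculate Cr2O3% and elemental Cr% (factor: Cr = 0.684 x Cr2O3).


Cr2O3 = 5.32%
Cr = 3.64%


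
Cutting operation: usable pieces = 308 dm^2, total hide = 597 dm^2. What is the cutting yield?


Yield = usable / total x 100
Yield = 308 / 597 x 100 = 51.6%


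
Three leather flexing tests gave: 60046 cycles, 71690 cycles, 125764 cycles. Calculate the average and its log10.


Average = 85833 cycles
log10 = 4.93

Average = (60046 + 71690 + 125764) / 3 = 85833 cycles
log10(85833) = 4.93


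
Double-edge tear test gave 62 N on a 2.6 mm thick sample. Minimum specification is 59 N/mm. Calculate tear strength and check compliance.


Tear strength = 62 / 2.6 = 23.8 N/mm
Required minimum = 59 N/mm
Compliant: No


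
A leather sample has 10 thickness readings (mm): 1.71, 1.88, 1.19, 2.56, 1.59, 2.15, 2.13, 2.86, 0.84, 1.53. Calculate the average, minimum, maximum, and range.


Sum = 18.44
Average = 18.44 / 10 = 1.84 mm
Minimum = 0.84 mm
Maximum = 2.86 mm
Range = 2.86 - 0.84 = 2.02 mm


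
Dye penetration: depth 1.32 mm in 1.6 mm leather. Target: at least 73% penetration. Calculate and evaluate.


Penetration = 82.5%
Meets target: Yes


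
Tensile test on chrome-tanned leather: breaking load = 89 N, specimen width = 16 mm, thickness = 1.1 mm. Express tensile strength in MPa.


Cross-section = 16 x 1.1 = 17.6 mm^2
TS = 89 / 17.6 = 5.06 MPa
(1 N/mm^2 = 1 MPa)


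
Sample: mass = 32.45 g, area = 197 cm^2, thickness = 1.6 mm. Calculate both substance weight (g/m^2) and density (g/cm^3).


SW = 32.45 / 197 x 10000 = 1647.2 g/m^2
Volume = 197 x 1.6 / 10 = 31.52 cm^3
Density = 32.45 / 31.52 = 1.030 g/cm^3


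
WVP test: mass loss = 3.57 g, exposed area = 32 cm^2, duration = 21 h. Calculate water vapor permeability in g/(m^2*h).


WVP = mass_loss / (area x time) x 10000
WVP = 3.57 / (32 x 21) x 10000
WVP = 3.57 / 672 x 10000 = 53.13 g/(m^2*h)


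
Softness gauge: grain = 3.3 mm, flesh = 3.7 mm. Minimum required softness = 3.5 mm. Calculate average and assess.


Average = (3.3 + 3.7) / 2 = 3.50 mm
Minimum = 3.5 mm
Meets requirement: Yes


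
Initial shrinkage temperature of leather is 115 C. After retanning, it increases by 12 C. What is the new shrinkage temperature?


127 C

New Ts = 115 + 12 = 127 C


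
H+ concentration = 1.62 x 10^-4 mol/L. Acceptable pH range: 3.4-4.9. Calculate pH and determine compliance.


pH = -log10(1.62 x 10^-4) = 3.79
Range: 3.4 to 4.9
Compliant: Yes


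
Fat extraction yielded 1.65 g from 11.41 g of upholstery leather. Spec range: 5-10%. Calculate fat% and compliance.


Fat content = 14.5%
Compliant: No

Fat% = 1.65 / 11.41 x 100 = 14.5%
Spec range: 5-10%
Compliant: No


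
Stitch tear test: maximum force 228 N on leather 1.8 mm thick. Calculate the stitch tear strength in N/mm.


Stitch tear strength = force / thickness
STS = 228 / 1.8 = 126.7 N/mm


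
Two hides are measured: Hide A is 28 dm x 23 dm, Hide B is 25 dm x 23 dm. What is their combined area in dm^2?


1219 dm^2

Hide A area = 28 x 23 = 644 dm^2
Hide B area = 25 x 23 = 575 dm^2
Total = 644 + 575 = 1219 dm^2


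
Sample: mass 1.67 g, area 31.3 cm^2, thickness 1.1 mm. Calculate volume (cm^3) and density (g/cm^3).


Volume = 3.443 cm^3
Density = 0.485 g/cm^3


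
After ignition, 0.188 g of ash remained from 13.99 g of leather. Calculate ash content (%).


Ash% = 0.188 / 13.99 x 100
Ash% = 1.34%


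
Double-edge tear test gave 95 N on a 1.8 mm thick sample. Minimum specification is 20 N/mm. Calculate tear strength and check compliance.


Tear strength = 95 / 1.8 = 52.8 N/mm
Required minimum = 20 N/mm
Compliant: Yes


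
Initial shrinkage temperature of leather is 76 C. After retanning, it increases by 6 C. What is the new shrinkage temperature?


82 C


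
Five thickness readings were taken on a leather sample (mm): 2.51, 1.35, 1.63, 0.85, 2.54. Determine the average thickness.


1.78 mm

Sum = 2.51 + 1.35 + 1.63 + 0.85 + 2.54 = 8.88
Average = 8.88 / 5 = 1.78 mm


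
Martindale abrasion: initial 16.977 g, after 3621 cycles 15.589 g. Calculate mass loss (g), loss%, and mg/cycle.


Loss = 16.977 - 15.589 = 1.388 g
Loss% = 1.388 / 16.977 x 100 = 8.18%
Rate = 1.388 / 3621 x 1000 = 0.383 mg/cycle


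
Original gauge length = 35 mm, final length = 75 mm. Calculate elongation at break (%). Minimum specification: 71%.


Extension = 75 - 35 = 40 mm
Elongation = 40 / 35 x 100 = 114.3%
Minimum required: 71%
Meets specification: Yes


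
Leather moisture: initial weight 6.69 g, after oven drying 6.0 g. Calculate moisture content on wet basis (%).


10.3%


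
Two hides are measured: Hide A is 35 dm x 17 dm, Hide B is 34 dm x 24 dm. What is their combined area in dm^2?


Hide A area = 35 x 17 = 595 dm^2
Hide B area = 34 x 24 = 816 dm^2
Total = 595 + 816 = 1411 dm^2


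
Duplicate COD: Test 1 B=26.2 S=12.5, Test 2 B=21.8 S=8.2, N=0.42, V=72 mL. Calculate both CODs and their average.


COD1 = (26.2 - 12.5) x 0.42 x 8000 / 72 = 639.3 mg/L
COD2 = (21.8 - 8.2) x 0.42 x 8000 / 72 = 634.7 mg/L
Average = (639.3 + 634.7) / 2 = 637.0 mg/L


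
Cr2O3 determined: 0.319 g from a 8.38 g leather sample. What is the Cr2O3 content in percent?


3.81%

Cr2O3% = 0.319 / 8.38 x 100
Cr2O3% = 3.81%


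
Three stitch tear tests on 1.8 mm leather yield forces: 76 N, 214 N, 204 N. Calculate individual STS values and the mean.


STS1 = 42.2 N/mm
STS2 = 118.9 N/mm
STS3 = 113.3 N/mm
Mean = 91.5 N/mm

STS1 = 76 / 1.8 = 42.2 N/mm
STS2 = 214 / 1.8 = 118.9 N/mm
STS3 = 204 / 1.8 = 113.3 N/mm
Mean = (42.2 + 118.9 + 113.3) / 3 = 91.5 N/mm


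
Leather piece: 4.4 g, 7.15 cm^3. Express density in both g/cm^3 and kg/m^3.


Density = 4.4 / 7.15 = 0.615 g/cm^3
Convert: 0.615 x 1000 = 615 kg/m^3


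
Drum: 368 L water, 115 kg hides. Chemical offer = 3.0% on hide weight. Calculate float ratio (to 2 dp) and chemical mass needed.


Float ratio = 368 / 115 = 3.20
Chemical = 115 x 3.0 / 100 = 3.45 kg


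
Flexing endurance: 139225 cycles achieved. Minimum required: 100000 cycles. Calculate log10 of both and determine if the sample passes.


log10(139225) = 5.14
log10(100000) = 5.00
Passes: Yes


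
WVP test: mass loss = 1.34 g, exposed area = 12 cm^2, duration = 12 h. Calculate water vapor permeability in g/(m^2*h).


93.06 g/(m^2*h)


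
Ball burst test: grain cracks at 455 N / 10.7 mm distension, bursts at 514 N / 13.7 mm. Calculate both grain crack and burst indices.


Crack index = 42.5 N/mm
Burst index = 37.5 N/mm

Crack index = 455 / 10.7 = 42.5 N/mm
Burst index = 514 / 13.7 = 37.5 N/mm


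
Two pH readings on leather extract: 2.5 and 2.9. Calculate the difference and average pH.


Difference = |2.5 - 2.9| = 0.4
Average = (2.5 + 2.9) / 2 = 2.70


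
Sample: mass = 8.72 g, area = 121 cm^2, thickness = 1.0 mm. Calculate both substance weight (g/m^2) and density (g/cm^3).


SW = 8.72 / 121 x 10000 = 720.7 g/m^2
Volume = 121 x 1.0 / 10 = 12.10 cm^3
Density = 8.72 / 12.10 = 0.721 g/cm^3


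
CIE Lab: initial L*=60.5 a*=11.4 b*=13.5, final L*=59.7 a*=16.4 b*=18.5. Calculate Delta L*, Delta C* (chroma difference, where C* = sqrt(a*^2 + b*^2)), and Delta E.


Delta L* = 59.7 - 60.5 = -0.8
C1* = sqrt((11.4)^2 + (13.5)^2) = 17.669
C2* = sqrt((16.4)^2 + (18.5)^2) = 24.723
Delta C* = 24.723 - 17.669 = 7.05
Delta E = sqrt((-0.8)^2 + (5.0)^2 + (5.0)^2) = 7.12


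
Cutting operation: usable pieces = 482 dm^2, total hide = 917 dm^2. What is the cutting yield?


Yield = usable / total x 100
Yield = 482 / 917 x 100 = 52.6%


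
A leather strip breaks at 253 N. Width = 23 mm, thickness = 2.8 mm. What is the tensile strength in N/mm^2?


Cross-sectional area = 23 x 2.8 = 64.4 mm^2
Tensile strength = 253 / 64.4 = 3.93 N/mm^2


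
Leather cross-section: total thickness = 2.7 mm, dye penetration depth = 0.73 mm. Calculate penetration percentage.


27.0%

Penetration% = 0.73 / 2.7 x 100
Penetration = 27.0%


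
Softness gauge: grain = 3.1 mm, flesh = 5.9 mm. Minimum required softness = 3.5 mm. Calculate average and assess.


Average softness = 4.50 mm
Meets requirement: Yes

Average = (3.1 + 5.9) / 2 = 4.50 mm
Minimum = 3.5 mm
Meets requirement: Yes


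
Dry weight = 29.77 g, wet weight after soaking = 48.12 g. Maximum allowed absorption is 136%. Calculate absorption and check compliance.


WA = (48.12 - 29.77) / 29.77 x 100 = 61.6%
Maximum allowed: 136%
Compliant: Yes


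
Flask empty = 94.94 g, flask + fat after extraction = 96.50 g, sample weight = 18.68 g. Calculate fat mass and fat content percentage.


Fat mass = 1.56 g
Fat content = 8.4%

Fat mass = 96.50 - 94.94 = 1.56 g
Fat% = 1.56 / 18.68 x 100 = 8.4%


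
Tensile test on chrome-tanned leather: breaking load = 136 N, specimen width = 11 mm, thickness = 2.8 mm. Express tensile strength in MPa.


Cross-section = 11 x 2.8 = 30.8 mm^2
TS = 136 / 30.8 = 4.42 MPa
(1 N/mm^2 = 1 MPa)


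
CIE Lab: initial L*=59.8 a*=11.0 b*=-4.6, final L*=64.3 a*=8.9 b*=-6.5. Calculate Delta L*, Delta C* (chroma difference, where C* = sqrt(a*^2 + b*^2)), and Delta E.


Delta L* = 4.5
Delta C* = -0.90
Delta E = 5.32

Delta L* = 64.3 - 59.8 = 4.5
C1* = sqrt((11.0)^2 + (-4.6)^2) = 11.923
C2* = sqrt((8.9)^2 + (-6.5)^2) = 11.021
Delta C* = 11.021 - 11.923 = -0.90
Delta E = sqrt((4.5)^2 + (-2.1)^2 + (-1.9)^2) = 5.32


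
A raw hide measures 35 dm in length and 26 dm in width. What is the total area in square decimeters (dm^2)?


Area = length x width
Area = 35 x 26 = 910 dm^2


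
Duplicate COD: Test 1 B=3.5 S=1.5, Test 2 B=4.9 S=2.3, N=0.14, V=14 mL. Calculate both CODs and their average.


COD1 = (3.5 - 1.5) x 0.14 x 8000 / 14 = 160.0 mg/L
COD2 = (4.9 - 2.3) x 0.14 x 8000 / 14 = 208.0 mg/L
Average = (160.0 + 208.0) / 2 = 184.0 mg/L


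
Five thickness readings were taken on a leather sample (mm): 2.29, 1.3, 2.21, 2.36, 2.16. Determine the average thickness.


2.06 mm


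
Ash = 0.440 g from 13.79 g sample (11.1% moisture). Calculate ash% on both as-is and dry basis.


As-is ash = 3.19%
Dry-basis ash = 3.59%

As-is ash% = 0.440 / 13.79 x 100 = 3.19%
Dry mass = 13.79 x (100 - 11.1) / 100 = 12.25931 g
Dry-basis ash% = 0.440 / 12.25931 x 100 = 3.59%


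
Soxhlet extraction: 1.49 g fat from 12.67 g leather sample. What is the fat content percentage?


Fat content = 1.49 / 12.67 x 100
Fat = 11.8%


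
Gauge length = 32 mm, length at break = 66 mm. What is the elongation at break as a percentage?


Extension = 66 - 32 = 34 mm
Elongation = 34 / 32 x 100 = 106.3%


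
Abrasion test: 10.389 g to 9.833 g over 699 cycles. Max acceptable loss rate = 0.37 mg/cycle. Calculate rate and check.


Rate = 0.795 mg/cycle
Passes: No

Loss = 10.389 - 9.833 = 0.556 g
Rate = 0.556 g / 699 cycles x 1000 = 0.795 mg/cycle
Max = 0.37 mg/cycle
Passes: No


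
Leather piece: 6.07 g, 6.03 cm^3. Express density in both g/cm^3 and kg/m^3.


Density = 6.07 / 6.03 = 1.007 g/cm^3
Convert: 1.007 x 1000 = 1007 kg/m^3


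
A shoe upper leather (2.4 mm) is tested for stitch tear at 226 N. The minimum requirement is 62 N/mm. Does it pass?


STS = 226 / 2.4 = 94.2 N/mm
Minimum required: 62 N/mm
Passes: Yes


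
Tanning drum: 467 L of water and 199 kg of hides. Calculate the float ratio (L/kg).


2.3


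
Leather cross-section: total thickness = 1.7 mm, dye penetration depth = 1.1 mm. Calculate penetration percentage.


64.7%


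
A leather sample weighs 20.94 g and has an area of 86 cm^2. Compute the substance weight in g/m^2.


2434.9 g/m^2

Substance weight = mass / area x 10000
SW = 20.94 / 86 x 10000
SW = 2434.9 g/m^2


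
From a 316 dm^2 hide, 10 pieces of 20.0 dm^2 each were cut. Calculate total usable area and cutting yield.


Usable area = 200.0 dm^2
Yield = 63.3%


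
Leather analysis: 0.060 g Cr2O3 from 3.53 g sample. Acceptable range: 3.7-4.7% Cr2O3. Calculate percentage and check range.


Cr2O3% = 0.060 / 3.53 x 100 = 1.70%
Acceptable range: 3.7 to 4.7%
Within range: No


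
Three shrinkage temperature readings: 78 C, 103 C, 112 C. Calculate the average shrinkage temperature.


97.7 C

Average = (78 + 103 + 112) / 3
Average = 293 / 3 = 97.7 C


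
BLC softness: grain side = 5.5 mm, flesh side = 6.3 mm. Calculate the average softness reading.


Average = (5.5 + 6.3) / 2
Average = 5.90 mm


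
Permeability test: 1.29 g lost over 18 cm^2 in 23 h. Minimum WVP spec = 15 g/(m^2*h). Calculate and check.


WVP = 31.16 g/(m^2*h)
Meets specification: Yes


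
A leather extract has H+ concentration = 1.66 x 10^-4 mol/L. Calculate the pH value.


pH = 3.78


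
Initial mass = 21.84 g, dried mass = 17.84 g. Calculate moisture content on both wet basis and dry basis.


Wet basis = 18.3%
Dry basis = 22.4%


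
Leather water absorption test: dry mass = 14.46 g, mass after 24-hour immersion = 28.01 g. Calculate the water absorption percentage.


Water absorbed = 28.01 - 14.46 = 13.55 g
WA% = 13.55 / 14.46 x 100 = 93.7%


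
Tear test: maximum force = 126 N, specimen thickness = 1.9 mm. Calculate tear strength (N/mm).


Tear strength = force / thickness
Tear = 126 / 1.9 = 66.3 N/mm


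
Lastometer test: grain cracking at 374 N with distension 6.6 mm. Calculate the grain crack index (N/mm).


Grain crack index = force / distension
Index = 374 / 6.6 = 56.7 N/mm


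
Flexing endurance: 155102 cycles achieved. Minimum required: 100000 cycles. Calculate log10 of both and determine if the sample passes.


log10(155102) = 5.19
log10(100000) = 5.00
Passes: Yes


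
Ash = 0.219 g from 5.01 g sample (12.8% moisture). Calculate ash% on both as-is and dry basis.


As-is ash = 4.37%
Dry-basis ash = 5.01%

As-is ash% = 0.219 / 5.01 x 100 = 4.37%
Dry mass = 5.01 x (100 - 12.8) / 100 = 4.36872 g
Dry-basis ash% = 0.219 / 4.36872 x 100 = 5.01%


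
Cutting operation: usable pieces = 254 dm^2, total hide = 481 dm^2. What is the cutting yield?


Yield = usable / total x 100
Yield = 254 / 481 x 100 = 52.8%


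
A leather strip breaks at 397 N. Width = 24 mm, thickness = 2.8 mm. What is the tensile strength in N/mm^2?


5.91 N/mm^2

Cross-sectional area = 24 x 2.8 = 67.2 mm^2
Tensile strength = 397 / 67.2 = 5.91 N/mm^2


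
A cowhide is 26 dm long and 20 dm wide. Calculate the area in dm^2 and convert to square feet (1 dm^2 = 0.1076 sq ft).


520 dm^2
55.95 sq ft


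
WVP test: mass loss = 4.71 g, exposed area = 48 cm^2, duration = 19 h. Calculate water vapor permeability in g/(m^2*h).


51.64 g/(m^2*h)


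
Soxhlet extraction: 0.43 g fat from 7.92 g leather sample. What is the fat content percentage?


Fat content = 0.43 / 7.92 x 100
Fat = 5.4%


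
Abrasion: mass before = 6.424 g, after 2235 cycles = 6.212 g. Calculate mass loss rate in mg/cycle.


0.095 mg/cycle

Mass loss = 6.424 - 6.212 = 0.212 g
Rate = 0.212 / 2235 x 1000 = 0.095 mg/cycle


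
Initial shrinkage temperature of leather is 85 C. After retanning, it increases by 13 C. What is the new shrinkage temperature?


New Ts = 85 + 13 = 98 C


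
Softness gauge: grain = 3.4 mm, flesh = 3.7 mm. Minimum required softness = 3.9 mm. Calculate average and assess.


Average = (3.4 + 3.7) / 2 = 3.55 mm
Minimum = 3.9 mm
Meets requirement: No


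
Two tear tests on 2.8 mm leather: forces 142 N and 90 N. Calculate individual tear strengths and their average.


Tear 1 = 142 / 2.8 = 50.7 N/mm
Tear 2 = 90 / 2.8 = 32.1 N/mm
Average = (50.7 + 32.1) / 2 = 41.4 N/mm


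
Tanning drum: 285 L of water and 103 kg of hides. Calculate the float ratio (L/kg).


2.8

Float ratio = water / hide weight
Ratio = 285 / 103 = 2.8


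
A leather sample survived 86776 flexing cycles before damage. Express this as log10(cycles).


4.94


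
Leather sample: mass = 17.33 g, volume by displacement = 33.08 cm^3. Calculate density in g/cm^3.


Density = mass / volume
Density = 17.33 / 33.08 = 0.524 g/cm^3


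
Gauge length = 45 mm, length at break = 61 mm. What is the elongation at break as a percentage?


35.6%

Extension = 61 - 45 = 16 mm
Elongation = 16 / 45 x 100 = 35.6%


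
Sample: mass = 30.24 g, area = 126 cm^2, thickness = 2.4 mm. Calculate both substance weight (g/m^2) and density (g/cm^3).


SW = 30.24 / 126 x 10000 = 2400.0 g/m^2
Volume = 126 x 2.4 / 10 = 30.24 cm^3
Density = 30.24 / 30.24 = 1.000 g/cm^3


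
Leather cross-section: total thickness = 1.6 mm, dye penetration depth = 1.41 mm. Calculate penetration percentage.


Penetration% = 1.41 / 1.6 x 100
Penetration = 88.1%


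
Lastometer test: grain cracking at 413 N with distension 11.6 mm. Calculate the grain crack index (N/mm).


Grain crack index = force / distension
Index = 413 / 11.6 = 35.6 N/mm


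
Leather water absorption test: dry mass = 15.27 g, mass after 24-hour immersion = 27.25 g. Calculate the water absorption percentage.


Water absorbed = 27.25 - 15.27 = 11.98 g
WA% = 11.98 / 15.27 x 100 = 78.5%


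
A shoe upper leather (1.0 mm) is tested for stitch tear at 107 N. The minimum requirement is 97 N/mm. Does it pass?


STS = 107.0 N/mm
Passes: Yes

STS = 107 / 1.0 = 107.0 N/mm
Minimum required: 97 N/mm
Passes: Yes


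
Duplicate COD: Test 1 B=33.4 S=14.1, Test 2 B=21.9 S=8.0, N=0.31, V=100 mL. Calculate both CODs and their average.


COD1 = 478.6 mg/L
COD2 = 344.7 mg/L
Average = 411.7 mg/L

COD1 = (33.4 - 14.1) x 0.31 x 8000 / 100 = 478.6 mg/L
COD2 = (21.9 - 8.0) x 0.31 x 8000 / 100 = 344.7 mg/L
Average = (478.6 + 344.7) / 2 = 411.7 mg/L


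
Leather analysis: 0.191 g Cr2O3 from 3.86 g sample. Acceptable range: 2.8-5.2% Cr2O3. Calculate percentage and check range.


Cr2O3 = 4.95%
Within range: Yes

Cr2O3% = 0.191 / 3.86 x 100 = 4.95%
Acceptable range: 2.8 to 5.2%
Within range: Yes


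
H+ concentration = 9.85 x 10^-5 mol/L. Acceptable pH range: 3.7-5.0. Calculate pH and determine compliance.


pH = 4.01
Compliant: Yes


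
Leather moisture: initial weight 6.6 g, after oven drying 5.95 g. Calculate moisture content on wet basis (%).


9.8%


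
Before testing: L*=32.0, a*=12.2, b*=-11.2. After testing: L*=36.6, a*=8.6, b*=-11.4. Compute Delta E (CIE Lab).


Delta E = 5.84


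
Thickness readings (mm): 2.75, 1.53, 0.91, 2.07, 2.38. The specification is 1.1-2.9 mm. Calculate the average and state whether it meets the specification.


Sum = 9.64
Average = 9.64 / 5 = 1.93 mm
Specification range: 1.1 to 2.9 mm
Within spec: Yes


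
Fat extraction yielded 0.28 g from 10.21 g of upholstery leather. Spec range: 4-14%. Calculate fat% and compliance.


Fat content = 2.7%
Compliant: No


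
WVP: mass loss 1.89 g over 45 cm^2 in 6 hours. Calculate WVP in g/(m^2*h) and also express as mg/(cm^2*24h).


WVP = 70.00 g/(m^2*h)
Daily rate = 168.00 mg/(cm^2*24h)

WVP = 1.89 / (45 x 6) x 10000 = 70.00 g/(m^2*h)
Mass loss in mg = 1.89 x 1000 = 1890 mg
Per cm^2 per 24h in mg: 1890 x 24 / (45 x 6) = 45360 / 270 = 168.00 mg/(cm^2*24h)
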